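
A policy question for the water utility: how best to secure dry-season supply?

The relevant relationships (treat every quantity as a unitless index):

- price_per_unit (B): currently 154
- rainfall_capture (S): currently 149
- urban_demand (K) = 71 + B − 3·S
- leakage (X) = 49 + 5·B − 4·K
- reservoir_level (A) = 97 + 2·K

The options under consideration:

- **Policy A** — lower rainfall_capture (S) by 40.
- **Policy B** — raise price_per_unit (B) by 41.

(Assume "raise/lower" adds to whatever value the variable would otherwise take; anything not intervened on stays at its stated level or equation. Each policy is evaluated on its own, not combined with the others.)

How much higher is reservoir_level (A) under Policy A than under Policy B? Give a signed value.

158

Policy A (S − 40):
  B = 154
  S = 149 − 40 = 109
  K = 71 + 154 − 3·109 = -102
  A = 97 + 2·(-102) = -107
Policy B (B + 41):
  B = 154 + 41 = 195
  S = 149
  K = 71 + 195 − 3·149 = -181
  A = 97 + 2·(-181) = -265
A: -107 − (-265) = 158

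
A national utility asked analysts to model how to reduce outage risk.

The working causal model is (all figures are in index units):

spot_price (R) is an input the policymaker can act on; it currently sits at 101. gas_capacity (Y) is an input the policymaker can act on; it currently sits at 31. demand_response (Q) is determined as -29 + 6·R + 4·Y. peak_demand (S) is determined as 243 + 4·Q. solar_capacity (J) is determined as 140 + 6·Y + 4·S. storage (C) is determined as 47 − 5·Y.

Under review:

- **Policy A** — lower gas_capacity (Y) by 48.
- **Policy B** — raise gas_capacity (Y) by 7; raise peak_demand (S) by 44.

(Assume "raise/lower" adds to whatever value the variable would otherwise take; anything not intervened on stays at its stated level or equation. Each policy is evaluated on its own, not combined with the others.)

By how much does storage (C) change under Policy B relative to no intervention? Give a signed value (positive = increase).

-35

Baseline:
  Y = 31
  C = 47 − 5·31 = -108
Policy B (Y + 7, S + 44):
  Y = 31 + 7 = 38
  C = 47 − 5·38 = -143
Change in C: -143 − (-108) = -35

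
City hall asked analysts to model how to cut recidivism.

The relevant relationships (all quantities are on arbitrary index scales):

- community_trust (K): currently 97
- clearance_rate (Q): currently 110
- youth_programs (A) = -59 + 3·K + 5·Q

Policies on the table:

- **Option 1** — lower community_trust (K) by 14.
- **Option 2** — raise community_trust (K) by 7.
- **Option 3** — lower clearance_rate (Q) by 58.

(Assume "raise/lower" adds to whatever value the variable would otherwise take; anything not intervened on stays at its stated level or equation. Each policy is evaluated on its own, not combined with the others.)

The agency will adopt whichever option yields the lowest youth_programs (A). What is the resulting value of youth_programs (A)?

Option 1 (K − 14):
  K = 97 − 14 = 83
  Q = 110
  A = -59 + 3·83 + 5·110 = 740
Option 2 (K + 7):
  K = 97 + 7 = 104
  Q = 110
  A = -59 + 3·104 + 5·110 = 803
Option 3 (Q − 58):
  K = 97
  Q = 110 − 58 = 52
  A = -59 + 3·97 + 5·52 = 492
Comparing — Option 1: A=740, Option 2: A=803, Option 3: A=492. Lowest is 492 (Option 3).

492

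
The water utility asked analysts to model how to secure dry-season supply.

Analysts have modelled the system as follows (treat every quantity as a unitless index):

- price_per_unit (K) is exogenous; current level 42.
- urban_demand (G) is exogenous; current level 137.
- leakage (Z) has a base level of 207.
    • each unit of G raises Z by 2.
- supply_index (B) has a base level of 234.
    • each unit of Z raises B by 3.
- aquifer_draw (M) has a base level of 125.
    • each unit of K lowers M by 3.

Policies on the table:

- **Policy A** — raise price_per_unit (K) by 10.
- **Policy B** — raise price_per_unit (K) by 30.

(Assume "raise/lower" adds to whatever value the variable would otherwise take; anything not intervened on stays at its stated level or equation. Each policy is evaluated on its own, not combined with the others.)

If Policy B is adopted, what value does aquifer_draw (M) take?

Policy B (K + 30):
  K = 42 + 30 = 72
  M = 125 − 3·72 = -91

-91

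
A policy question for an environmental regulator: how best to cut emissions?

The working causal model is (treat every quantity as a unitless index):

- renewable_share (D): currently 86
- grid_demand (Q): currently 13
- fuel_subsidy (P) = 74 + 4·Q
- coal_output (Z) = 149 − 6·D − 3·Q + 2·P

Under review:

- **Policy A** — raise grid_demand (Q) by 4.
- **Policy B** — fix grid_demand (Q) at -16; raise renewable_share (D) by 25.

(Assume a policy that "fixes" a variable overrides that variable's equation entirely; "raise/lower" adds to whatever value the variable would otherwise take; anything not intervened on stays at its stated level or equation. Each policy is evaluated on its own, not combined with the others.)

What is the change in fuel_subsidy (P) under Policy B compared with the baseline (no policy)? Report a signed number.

Baseline:
  Q = 13
  P = 74 + 4·13 = 126
Policy B (Q := -16, D + 25):
  Q = -16
  P = 74 + 4·(-16) = 10
Change in P: 10 − 126 = -116

-116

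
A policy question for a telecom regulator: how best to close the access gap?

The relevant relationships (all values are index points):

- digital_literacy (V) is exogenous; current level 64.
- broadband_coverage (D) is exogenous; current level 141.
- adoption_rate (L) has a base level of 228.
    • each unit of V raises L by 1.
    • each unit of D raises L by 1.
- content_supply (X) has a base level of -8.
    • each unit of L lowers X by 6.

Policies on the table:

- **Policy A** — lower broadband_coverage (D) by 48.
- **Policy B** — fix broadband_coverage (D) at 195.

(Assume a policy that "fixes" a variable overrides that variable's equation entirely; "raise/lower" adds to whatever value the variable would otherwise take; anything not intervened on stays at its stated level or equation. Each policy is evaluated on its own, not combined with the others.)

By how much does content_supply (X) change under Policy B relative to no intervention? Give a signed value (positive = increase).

-324

Baseline:
  V = 64
  D = 141
  L = 228 + 64 + 141 = 433
  X = -8 − 6·433 = -2606
Policy B (D := 195):
  V = 64
  D = 195
  L = 228 + 64 + 195 = 487
  X = -8 − 6·487 = -2930
Change in X: -2930 − (-2606) = -324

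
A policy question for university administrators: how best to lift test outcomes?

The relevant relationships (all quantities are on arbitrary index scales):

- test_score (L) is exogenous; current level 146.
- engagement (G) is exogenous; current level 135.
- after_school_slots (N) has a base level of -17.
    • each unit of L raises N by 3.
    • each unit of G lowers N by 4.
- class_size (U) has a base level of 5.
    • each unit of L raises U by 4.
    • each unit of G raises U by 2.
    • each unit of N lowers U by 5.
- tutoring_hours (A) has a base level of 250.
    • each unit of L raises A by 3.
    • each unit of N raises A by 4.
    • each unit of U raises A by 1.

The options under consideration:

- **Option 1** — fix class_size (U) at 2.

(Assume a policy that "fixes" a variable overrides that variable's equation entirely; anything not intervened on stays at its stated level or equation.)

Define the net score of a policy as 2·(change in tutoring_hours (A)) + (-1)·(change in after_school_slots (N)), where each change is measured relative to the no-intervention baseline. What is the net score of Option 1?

Baseline:
  L = 146
  G = 135
  N = -17 + 3·146 − 4·135 = -119
  U = 5 + 4·146 + 2·135 − 5·(-119) = 1454
  A = 250 + 3·146 + 4·(-119) + 1454 = 1666
Option 1 (U := 2):
  L = 146
  G = 135
  N = -17 + 3·146 − 4·135 = -119
  U = 2
  A = 250 + 3·146 + 4·(-119) + 2 = 214
ΔA = 214 − 1666 = -1452; ΔN = -119 − (-119) = 0
Score = 2·(-1452) + (-1)·0 = -2904

-2904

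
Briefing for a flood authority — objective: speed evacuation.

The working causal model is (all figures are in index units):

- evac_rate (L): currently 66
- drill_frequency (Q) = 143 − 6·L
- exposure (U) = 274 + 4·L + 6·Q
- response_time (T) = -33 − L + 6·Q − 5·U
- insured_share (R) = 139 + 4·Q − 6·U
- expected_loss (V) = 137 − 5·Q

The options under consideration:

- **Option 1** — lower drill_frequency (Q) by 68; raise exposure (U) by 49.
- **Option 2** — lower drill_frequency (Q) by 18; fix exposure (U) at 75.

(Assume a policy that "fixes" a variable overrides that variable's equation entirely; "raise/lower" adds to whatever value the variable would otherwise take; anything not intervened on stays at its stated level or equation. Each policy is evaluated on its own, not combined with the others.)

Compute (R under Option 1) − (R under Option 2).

Option 1 (Q − 68, U + 49):
  L = 66
  Q = 143 − 6·66 (−68 from intervention) = -321
  U = 274 + 4·66 + 6·(-321) (+49 from intervention) = -1339
  R = 139 + 4·(-321) − 6·(-1339) = 6889
Option 2 (Q − 18, U := 75):
  L = 66
  Q = 143 − 6·66 (−18 from intervention) = -271
  U = 75
  R = 139 + 4·(-271) − 6·75 = -1395
R: 6889 − (-1395) = 8284

8284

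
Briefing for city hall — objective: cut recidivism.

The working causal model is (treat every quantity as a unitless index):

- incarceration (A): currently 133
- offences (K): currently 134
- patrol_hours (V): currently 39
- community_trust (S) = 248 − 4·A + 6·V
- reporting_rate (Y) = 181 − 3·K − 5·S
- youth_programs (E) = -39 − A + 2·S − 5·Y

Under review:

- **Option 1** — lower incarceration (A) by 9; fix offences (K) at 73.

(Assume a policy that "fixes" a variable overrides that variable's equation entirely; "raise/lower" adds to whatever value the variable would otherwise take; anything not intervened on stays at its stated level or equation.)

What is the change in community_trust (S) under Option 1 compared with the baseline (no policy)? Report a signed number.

Baseline:
  A = 133
  V = 39
  S = 248 − 4·133 + 6·39 = -50
Option 1 (A − 9, K := 73):
  A = 133 − 9 = 124
  V = 39
  S = 248 − 4·124 + 6·39 = -14
Change in S: -14 − (-50) = 36

36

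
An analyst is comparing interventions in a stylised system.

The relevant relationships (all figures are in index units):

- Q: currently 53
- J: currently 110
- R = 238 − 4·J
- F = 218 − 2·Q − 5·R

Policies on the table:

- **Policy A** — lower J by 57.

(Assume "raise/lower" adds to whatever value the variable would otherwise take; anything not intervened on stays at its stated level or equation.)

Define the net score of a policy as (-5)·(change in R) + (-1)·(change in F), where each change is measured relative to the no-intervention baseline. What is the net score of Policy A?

0

Baseline:
  Q = 53
  J = 110
  R = 238 − 4·110 = -202
  F = 218 − 2·53 − 5·(-202) = 1122
Policy A (J − 57):
  Q = 53
  J = 110 − 57 = 53
  R = 238 − 4·53 = 26
  F = 218 − 2·53 − 5·26 = -18
ΔR = 26 − (-202) = 228; ΔF = -18 − 1122 = -1140
Score = (-5)·228 + (-1)·(-1140) = 0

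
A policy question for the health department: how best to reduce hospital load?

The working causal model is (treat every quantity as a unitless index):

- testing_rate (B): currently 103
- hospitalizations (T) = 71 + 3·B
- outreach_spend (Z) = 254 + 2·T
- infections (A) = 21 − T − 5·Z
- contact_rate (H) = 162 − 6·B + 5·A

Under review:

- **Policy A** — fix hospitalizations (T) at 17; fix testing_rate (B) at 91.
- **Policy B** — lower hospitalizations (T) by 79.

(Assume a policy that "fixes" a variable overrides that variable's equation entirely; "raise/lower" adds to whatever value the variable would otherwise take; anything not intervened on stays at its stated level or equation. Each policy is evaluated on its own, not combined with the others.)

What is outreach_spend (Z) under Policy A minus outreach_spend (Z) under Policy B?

-568

Policy A (T := 17, B := 91):
  B = 91
  T = 17
  Z = 254 + 2·17 = 288
Policy B (T − 79):
  B = 103
  T = 71 + 3·103 (−79 from intervention) = 301
  Z = 254 + 2·301 = 856
Z: 288 − 856 = -568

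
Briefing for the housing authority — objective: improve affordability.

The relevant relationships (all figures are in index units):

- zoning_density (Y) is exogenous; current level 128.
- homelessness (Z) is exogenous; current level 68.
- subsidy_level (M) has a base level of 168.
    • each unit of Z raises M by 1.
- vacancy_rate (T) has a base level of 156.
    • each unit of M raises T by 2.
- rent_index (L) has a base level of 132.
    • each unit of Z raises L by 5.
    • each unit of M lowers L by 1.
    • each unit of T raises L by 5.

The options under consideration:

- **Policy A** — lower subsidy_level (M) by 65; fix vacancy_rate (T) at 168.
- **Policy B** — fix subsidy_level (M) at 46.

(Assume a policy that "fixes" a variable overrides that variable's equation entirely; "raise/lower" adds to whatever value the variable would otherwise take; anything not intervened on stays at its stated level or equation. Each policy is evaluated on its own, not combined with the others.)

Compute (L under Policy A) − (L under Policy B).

-525

Policy A (M − 65, T := 168):
  Z = 68
  M = 168 + 68 (−65 from intervention) = 171
  T = 168
  L = 132 + 5·68 − 171 + 5·168 = 1141
Policy B (M := 46):
  Z = 68
  M = 46
  T = 156 + 2·46 = 248
  L = 132 + 5·68 − 46 + 5·248 = 1666
L: 1141 − 1666 = -525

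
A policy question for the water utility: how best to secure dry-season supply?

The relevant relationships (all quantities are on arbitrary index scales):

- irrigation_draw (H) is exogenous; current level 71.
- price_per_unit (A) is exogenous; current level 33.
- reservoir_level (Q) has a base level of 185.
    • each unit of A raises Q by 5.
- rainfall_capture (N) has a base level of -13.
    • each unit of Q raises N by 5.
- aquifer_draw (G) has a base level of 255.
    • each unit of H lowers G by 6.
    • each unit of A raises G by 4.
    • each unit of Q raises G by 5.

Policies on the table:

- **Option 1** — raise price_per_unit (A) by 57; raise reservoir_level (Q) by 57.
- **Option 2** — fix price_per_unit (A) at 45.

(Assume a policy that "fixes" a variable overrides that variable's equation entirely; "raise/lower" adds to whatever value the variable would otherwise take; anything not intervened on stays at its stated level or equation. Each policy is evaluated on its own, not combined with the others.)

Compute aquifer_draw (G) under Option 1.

3649

Option 1 (A + 57, Q + 57):
  H = 71
  A = 33 + 57 = 90
  Q = 185 + 5·90 (+57 from intervention) = 692
  G = 255 − 6·71 + 4·90 + 5·692 = 3649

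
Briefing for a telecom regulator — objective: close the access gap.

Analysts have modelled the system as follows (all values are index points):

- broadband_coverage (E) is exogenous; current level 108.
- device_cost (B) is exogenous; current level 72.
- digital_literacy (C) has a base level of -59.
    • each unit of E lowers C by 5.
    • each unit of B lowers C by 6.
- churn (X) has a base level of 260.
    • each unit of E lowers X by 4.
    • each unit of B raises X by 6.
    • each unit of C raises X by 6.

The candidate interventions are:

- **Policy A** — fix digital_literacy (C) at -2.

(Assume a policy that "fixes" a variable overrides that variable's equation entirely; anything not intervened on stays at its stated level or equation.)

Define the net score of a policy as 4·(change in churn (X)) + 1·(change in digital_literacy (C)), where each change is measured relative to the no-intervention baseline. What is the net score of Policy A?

25725

Baseline:
  E = 108
  B = 72
  C = -59 − 5·108 − 6·72 = -1031
  X = 260 − 4·108 + 6·72 + 6·(-1031) = -5926
Policy A (C := -2):
  E = 108
  B = 72
  C = -2
  X = 260 − 4·108 + 6·72 + 6·(-2) = 248
ΔX = 248 − (-5926) = 6174; ΔC = -2 − (-1031) = 1029
Score = 4·6174 + 1·1029 = 25725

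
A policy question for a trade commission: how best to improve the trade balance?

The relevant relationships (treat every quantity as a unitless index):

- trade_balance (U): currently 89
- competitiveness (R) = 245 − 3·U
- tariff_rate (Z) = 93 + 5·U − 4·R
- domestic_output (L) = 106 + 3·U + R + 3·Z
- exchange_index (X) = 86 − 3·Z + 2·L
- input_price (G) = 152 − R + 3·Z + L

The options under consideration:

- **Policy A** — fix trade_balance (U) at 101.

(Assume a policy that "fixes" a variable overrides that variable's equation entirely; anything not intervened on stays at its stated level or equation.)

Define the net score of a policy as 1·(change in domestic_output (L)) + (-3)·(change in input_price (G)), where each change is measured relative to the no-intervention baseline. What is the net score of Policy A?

Baseline:
  U = 89
  R = 245 − 3·89 = -22
  Z = 93 + 5·89 − 4·(-22) = 626
  L = 106 + 3·89 + (-22) + 3·626 = 2229
  G = 152 − (-22) + 3·626 + 2229 = 4281
Policy A (U := 101):
  U = 101
  R = 245 − 3·101 = -58
  Z = 93 + 5·101 − 4·(-58) = 830
  L = 106 + 3·101 + (-58) + 3·830 = 2841
  G = 152 − (-58) + 3·830 + 2841 = 5541
ΔL = 2841 − 2229 = 612; ΔG = 5541 − 4281 = 1260
Score = 1·612 + (-3)·1260 = -3168

-3168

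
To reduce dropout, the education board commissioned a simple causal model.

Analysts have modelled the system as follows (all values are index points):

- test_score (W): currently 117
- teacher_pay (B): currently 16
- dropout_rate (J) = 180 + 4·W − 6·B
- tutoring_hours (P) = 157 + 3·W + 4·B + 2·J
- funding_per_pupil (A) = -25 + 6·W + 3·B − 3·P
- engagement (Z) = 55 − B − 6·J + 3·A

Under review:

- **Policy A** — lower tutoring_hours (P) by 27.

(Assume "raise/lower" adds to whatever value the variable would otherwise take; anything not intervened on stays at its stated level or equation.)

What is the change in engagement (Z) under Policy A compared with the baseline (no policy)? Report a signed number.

243

Baseline:
  W = 117
  B = 16
  J = 180 + 4·117 − 6·16 = 552
  P = 157 + 3·117 + 4·16 + 2·552 = 1676
  A = -25 + 6·117 + 3·16 − 3·1676 = -4303
  Z = 55 − 16 − 6·552 + 3·(-4303) = -16182
Policy A (P − 27):
  W = 117
  B = 16
  J = 180 + 4·117 − 6·16 = 552
  P = 157 + 3·117 + 4·16 + 2·552 (−27 from intervention) = 1649
  A = -25 + 6·117 + 3·16 − 3·1649 = -4222
  Z = 55 − 16 − 6·552 + 3·(-4222) = -15939
Change in Z: -15939 − (-16182) = 243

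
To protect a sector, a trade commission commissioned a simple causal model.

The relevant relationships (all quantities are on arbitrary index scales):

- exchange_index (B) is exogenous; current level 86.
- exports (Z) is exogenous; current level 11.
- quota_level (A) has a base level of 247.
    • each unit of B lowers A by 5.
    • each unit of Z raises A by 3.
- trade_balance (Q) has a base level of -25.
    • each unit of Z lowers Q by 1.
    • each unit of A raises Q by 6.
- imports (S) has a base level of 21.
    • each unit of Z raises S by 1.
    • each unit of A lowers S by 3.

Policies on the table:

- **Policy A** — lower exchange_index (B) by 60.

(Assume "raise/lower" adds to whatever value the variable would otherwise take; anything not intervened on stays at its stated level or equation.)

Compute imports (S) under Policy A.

Policy A (B − 60):
  B = 86 − 60 = 26
  Z = 11
  A = 247 − 5·26 + 3·11 = 150
  S = 21 + 11 − 3·150 = -418

-418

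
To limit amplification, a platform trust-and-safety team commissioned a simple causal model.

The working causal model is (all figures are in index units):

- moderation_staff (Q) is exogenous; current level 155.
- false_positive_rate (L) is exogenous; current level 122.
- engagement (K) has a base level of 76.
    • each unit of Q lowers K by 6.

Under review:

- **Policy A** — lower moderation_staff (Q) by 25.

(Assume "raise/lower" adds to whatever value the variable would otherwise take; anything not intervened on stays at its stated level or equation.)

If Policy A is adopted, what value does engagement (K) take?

Policy A (Q − 25):
  Q = 155 − 25 = 130
  K = 76 − 6·130 = -704

-704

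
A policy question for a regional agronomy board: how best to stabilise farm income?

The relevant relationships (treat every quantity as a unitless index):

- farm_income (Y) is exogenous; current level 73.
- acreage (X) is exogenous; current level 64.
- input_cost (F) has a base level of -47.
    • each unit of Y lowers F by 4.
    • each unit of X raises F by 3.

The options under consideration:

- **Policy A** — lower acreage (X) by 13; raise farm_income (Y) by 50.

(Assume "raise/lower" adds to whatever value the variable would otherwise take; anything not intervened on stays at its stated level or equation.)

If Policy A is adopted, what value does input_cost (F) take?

Policy A (X − 13, Y + 50):
  Y = 73 + 50 = 123
  X = 64 − 13 = 51
  F = -47 − 4·123 + 3·51 = -386

-386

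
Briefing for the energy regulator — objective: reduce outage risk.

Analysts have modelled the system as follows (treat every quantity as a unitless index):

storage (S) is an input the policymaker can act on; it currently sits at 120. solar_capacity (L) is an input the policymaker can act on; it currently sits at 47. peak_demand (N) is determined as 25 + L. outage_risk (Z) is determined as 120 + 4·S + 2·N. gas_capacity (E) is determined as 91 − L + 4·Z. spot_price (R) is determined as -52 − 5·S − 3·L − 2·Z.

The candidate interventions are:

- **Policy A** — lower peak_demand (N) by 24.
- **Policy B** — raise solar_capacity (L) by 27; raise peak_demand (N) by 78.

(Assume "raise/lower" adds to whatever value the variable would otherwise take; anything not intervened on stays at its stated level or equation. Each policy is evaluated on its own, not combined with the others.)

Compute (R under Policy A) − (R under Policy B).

597

Policy A (N − 24):
  S = 120
  L = 47
  N = 25 + 47 (−24 from intervention) = 48
  Z = 120 + 4·120 + 2·48 = 696
  R = -52 − 5·120 − 3·47 − 2·696 = -2185
Policy B (L + 27, N + 78):
  S = 120
  L = 47 + 27 = 74
  N = 25 + 74 (+78 from intervention) = 177
  Z = 120 + 4·120 + 2·177 = 954
  R = -52 − 5·120 − 3·74 − 2·954 = -2782
R: -2185 − (-2782) = 597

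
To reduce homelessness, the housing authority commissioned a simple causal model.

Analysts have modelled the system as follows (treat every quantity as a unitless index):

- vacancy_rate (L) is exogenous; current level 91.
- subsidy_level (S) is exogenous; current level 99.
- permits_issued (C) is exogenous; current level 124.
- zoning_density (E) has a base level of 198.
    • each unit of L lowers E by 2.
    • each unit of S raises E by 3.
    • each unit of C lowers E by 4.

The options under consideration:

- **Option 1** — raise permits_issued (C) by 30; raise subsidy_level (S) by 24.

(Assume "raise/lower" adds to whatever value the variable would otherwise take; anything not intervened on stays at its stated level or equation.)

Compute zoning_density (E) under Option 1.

-231

Option 1 (C + 30, S + 24):
  L = 91
  S = 99 + 24 = 123
  C = 124 + 30 = 154
  E = 198 − 2·91 + 3·123 − 4·154 = -231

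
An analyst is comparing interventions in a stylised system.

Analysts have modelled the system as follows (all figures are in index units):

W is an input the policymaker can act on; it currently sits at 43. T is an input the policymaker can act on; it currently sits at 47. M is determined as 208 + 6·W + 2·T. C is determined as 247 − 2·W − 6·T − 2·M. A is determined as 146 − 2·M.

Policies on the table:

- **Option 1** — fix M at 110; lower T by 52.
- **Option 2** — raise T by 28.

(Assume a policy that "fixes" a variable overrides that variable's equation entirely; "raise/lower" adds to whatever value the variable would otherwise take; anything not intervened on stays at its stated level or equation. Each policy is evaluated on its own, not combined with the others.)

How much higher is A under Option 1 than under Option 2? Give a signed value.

1012

Option 1 (M := 110, T − 52):
  W = 43
  T = 47 − 52 = -5
  M = 110
  A = 146 − 2·110 = -74
Option 2 (T + 28):
  W = 43
  T = 47 + 28 = 75
  M = 208 + 6·43 + 2·75 = 616
  A = 146 − 2·616 = -1086
A: -74 − (-1086) = 1012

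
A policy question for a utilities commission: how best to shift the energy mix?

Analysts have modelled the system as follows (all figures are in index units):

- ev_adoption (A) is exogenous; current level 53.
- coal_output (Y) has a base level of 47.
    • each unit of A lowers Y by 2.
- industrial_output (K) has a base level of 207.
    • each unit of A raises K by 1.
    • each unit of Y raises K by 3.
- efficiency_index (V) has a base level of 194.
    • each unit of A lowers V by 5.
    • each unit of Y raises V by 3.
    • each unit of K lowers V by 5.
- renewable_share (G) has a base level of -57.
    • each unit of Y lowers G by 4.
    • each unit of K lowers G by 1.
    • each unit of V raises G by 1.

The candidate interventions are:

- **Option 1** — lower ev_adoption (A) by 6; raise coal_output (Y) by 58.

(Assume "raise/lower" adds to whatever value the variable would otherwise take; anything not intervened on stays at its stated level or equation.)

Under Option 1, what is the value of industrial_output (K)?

Option 1 (A − 6, Y + 58):
  A = 53 − 6 = 47
  Y = 47 − 2·47 (+58 from intervention) = 11
  K = 207 + 47 + 3·11 = 287

287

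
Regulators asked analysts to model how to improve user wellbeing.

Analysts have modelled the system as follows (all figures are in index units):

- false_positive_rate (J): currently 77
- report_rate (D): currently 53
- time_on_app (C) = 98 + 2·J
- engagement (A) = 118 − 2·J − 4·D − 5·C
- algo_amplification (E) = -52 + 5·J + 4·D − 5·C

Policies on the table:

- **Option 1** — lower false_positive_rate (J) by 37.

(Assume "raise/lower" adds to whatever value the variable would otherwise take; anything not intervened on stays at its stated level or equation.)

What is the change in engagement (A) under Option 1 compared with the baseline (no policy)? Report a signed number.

Baseline:
  J = 77
  D = 53
  C = 98 + 2·77 = 252
  A = 118 − 2·77 − 4·53 − 5·252 = -1508
Option 1 (J − 37):
  J = 77 − 37 = 40
  D = 53
  C = 98 + 2·40 = 178
  A = 118 − 2·40 − 4·53 − 5·178 = -1064
Change in A: -1064 − (-1508) = 444

444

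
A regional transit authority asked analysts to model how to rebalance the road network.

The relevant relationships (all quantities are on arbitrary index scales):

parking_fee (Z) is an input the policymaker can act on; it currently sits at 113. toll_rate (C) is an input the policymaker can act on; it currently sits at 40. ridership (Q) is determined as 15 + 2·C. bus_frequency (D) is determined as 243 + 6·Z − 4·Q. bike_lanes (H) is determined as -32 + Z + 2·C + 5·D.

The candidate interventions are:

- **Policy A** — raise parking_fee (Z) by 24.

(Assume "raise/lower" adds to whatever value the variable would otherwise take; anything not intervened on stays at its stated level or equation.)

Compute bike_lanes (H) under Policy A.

Policy A (Z + 24):
  Z = 113 + 24 = 137
  C = 40
  Q = 15 + 2·40 = 95
  D = 243 + 6·137 − 4·95 = 685
  H = -32 + 137 + 2·40 + 5·685 = 3610

3610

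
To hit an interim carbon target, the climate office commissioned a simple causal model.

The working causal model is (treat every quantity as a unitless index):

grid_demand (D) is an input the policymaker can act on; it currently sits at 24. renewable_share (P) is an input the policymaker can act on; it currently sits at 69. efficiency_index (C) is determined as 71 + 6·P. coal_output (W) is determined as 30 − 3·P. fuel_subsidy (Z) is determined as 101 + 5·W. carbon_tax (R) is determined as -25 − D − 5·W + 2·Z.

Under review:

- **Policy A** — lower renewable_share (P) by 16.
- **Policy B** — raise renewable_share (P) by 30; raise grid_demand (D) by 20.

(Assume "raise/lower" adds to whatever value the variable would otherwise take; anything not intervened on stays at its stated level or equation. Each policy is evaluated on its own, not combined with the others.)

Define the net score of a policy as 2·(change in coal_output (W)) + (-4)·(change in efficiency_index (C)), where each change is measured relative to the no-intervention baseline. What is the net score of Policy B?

Baseline:
  P = 69
  C = 71 + 6·69 = 485
  W = 30 − 3·69 = -177
Policy B (P + 30, D + 20):
  P = 69 + 30 = 99
  C = 71 + 6·99 = 665
  W = 30 − 3·99 = -267
ΔW = -267 − (-177) = -90; ΔC = 665 − 485 = 180
Score = 2·(-90) + (-4)·180 = -900

-900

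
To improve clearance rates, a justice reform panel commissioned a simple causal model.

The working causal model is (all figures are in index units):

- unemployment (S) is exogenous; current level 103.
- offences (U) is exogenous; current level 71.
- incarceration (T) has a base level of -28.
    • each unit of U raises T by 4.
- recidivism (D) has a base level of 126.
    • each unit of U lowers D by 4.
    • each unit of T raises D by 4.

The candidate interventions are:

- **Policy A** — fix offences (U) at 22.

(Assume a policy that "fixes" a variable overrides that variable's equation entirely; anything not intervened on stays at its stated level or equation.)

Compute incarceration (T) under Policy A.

Policy A (U := 22):
  U = 22
  T = -28 + 4·22 = 60

60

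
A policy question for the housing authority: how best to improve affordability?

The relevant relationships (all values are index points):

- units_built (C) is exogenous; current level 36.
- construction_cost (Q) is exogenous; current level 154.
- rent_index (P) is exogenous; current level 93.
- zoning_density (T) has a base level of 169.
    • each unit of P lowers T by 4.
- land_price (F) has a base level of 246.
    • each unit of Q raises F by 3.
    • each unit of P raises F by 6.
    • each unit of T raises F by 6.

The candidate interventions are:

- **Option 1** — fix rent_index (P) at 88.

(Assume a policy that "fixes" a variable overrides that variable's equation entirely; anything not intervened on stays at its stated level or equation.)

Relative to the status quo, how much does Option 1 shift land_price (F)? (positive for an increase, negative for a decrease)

90

Baseline:
  Q = 154
  P = 93
  T = 169 − 4·93 = -203
  F = 246 + 3·154 + 6·93 + 6·(-203) = 48
Option 1 (P := 88):
  Q = 154
  P = 88
  T = 169 − 4·88 = -183
  F = 246 + 3·154 + 6·88 + 6·(-183) = 138
Change in F: 138 − 48 = 90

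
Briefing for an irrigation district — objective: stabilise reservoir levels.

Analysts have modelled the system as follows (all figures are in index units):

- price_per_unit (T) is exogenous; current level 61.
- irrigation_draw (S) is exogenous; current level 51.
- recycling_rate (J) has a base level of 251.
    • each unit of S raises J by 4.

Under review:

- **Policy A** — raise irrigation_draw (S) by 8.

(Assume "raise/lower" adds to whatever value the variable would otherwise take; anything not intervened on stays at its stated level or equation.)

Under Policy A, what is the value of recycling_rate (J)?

Policy A (S + 8):
  S = 51 + 8 = 59
  J = 251 + 4·59 = 487

487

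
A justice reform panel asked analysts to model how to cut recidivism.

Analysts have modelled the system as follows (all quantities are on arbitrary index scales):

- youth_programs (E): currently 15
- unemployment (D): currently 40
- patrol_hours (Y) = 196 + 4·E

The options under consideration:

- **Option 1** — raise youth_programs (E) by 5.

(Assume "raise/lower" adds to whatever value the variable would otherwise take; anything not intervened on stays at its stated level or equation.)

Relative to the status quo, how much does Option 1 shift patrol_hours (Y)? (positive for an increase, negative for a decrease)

Baseline:
  E = 15
  Y = 196 + 4·15 = 256
Option 1 (E + 5):
  E = 15 + 5 = 20
  Y = 196 + 4·20 = 276
Change in Y: 276 − 256 = 20

20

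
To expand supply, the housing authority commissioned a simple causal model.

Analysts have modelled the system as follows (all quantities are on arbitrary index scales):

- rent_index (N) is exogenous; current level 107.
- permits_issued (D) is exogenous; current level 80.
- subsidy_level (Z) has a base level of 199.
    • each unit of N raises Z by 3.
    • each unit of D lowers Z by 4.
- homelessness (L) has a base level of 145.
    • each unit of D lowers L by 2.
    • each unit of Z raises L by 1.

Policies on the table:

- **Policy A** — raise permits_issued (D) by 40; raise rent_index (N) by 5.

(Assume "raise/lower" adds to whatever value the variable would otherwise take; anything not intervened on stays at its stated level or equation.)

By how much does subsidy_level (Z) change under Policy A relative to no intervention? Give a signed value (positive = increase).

-145

Baseline:
  N = 107
  D = 80
  Z = 199 + 3·107 − 4·80 = 200
Policy A (D + 40, N + 5):
  N = 107 + 5 = 112
  D = 80 + 40 = 120
  Z = 199 + 3·112 − 4·120 = 55
Change in Z: 55 − 200 = -145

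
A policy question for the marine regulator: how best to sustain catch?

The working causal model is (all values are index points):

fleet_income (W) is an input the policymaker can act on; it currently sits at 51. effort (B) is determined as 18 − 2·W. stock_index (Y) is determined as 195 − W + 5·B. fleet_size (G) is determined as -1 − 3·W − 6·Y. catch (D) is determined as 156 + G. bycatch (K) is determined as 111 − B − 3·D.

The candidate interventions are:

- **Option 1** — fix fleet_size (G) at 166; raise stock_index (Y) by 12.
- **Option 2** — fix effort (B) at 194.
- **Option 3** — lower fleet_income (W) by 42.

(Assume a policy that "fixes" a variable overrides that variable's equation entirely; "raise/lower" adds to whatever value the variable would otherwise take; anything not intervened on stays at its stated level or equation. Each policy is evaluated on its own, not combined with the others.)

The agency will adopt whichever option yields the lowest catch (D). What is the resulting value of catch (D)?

-6682

Option 1 (G := 166, Y + 12):
  W = 51
  B = 18 − 2·51 = -84
  Y = 195 − 51 + 5·(-84) (+12 from intervention) = -264
  G = 166
  D = 156 + 166 = 322
Option 2 (B := 194):
  W = 51
  B = 194
  Y = 195 − 51 + 5·194 = 1114
  G = -1 − 3·51 − 6·1114 = -6838
  D = 156 + (-6838) = -6682
Option 3 (W − 42):
  W = 51 − 42 = 9
  B = 18 − 2·9 = 0
  Y = 195 − 9 + 5·0 = 186
  G = -1 − 3·9 − 6·186 = -1144
  D = 156 + (-1144) = -988
Comparing — Option 1: D=322, Option 2: D=-6682, Option 3: D=-988. Lowest is -6682 (Option 2).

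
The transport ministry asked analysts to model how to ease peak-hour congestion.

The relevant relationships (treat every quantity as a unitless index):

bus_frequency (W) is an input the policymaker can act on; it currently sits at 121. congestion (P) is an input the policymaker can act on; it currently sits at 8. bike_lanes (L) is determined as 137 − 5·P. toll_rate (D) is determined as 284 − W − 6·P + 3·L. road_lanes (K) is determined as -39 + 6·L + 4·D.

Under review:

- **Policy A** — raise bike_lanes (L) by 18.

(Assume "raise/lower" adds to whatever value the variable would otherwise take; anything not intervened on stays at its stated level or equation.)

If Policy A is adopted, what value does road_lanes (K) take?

2491

Policy A (L + 18):
  W = 121
  P = 8
  L = 137 − 5·8 (+18 from intervention) = 115
  D = 284 − 121 − 6·8 + 3·115 = 460
  K = -39 + 6·115 + 4·460 = 2491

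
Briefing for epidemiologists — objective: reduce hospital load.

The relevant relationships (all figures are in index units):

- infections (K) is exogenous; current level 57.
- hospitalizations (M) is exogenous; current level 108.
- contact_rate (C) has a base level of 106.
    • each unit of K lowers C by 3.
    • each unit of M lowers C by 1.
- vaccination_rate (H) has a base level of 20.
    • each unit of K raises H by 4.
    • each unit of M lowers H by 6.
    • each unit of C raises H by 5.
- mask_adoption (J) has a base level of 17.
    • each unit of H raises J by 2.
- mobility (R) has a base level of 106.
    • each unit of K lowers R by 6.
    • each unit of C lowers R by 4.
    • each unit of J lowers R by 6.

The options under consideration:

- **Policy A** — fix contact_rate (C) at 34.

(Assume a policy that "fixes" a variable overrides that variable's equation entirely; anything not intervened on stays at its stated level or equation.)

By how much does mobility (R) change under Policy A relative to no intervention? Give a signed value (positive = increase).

-13248

Baseline:
  K = 57
  M = 108
  C = 106 − 3·57 − 108 = -173
  H = 20 + 4·57 − 6·108 + 5·(-173) = -1265
  J = 17 + 2·(-1265) = -2513
  R = 106 − 6·57 − 4·(-173) − 6·(-2513) = 15534
Policy A (C := 34):
  K = 57
  M = 108
  C = 34
  H = 20 + 4·57 − 6·108 + 5·34 = -230
  J = 17 + 2·(-230) = -443
  R = 106 − 6·57 − 4·34 − 6·(-443) = 2286
Change in R: 2286 − 15534 = -13248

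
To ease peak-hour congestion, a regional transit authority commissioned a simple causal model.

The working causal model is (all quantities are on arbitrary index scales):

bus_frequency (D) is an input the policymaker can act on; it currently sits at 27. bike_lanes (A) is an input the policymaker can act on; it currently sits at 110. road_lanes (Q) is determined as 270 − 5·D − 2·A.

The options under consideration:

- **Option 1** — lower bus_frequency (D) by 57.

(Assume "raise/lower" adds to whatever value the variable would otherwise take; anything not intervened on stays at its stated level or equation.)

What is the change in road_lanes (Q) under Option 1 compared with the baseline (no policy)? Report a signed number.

Baseline:
  D = 27
  A = 110
  Q = 270 − 5·27 − 2·110 = -85
Option 1 (D − 57):
  D = 27 − 57 = -30
  A = 110
  Q = 270 − 5·(-30) − 2·110 = 200
Change in Q: 200 − (-85) = 285

285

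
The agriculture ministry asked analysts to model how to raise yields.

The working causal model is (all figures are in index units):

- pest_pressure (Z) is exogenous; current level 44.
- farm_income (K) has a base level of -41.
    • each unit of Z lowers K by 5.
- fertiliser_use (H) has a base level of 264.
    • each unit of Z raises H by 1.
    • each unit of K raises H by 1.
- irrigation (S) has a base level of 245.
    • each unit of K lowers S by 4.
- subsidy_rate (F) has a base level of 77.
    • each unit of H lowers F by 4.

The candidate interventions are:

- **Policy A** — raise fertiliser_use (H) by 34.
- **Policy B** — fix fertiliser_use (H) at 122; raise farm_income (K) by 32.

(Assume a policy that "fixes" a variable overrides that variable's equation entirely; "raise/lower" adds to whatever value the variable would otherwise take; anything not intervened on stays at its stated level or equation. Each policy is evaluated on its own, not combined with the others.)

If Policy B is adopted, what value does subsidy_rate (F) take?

-411

Policy B (H := 122, K + 32):
  Z = 44
  K = -41 − 5·44 (+32 from intervention) = -229
  H = 122
  F = 77 − 4·122 = -411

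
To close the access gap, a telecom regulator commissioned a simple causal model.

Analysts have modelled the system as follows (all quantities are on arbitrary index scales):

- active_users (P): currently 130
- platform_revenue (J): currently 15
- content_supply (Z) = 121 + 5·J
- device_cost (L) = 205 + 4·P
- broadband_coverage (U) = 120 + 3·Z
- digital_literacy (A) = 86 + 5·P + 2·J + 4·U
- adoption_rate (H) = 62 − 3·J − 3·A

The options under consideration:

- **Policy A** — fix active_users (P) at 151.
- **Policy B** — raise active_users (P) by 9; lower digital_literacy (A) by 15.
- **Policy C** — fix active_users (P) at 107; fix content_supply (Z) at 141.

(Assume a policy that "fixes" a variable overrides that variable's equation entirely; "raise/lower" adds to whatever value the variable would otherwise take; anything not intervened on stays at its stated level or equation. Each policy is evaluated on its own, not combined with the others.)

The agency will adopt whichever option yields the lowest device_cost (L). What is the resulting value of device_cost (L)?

633

Policy A (P := 151):
  P = 151
  L = 205 + 4·151 = 809
Policy B (P + 9, A − 15):
  P = 130 + 9 = 139
  L = 205 + 4·139 = 761
Policy C (P := 107, Z := 141):
  P = 107
  L = 205 + 4·107 = 633
Comparing — Policy A: L=809, Policy B: L=761, Policy C: L=633. Lowest is 633 (Policy C).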